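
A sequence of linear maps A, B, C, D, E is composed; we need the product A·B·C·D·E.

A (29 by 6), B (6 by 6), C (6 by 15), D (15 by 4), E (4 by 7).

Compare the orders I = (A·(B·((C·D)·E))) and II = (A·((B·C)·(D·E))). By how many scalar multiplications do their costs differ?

810

Order I = (A·(B·((C·D)·E))): (C·D): 6×15 by 15×4 → 6×4, cost 6·15·4 = 360; ((C·D)·E): 6×4 by 4×7 → 6×7, cost 6·4·7 = 168; cumulative 528; (B·((C·D)·E)): 6×6 by 6×7 → 6×7, cost 6·6·7 = 252; cumulative 780; (A·(B·((C·D)·E))): 29×6 by 6×7 → 29×7, cost 29·6·7 = 1218; cumulative 1998. Total 1998.
Order II = (A·((B·C)·(D·E))): (B·C): 6×6 by 6×15 → 6×15, cost 6·6·15 = 540; (D·E): 15×4 by 4×7 → 15×7, cost 15·4·7 = 420; ((B·C)·(D·E)): 6×15 by 15×7 → 6×7, cost 6·15·7 = 630; cumulative 1590; (A·((B·C)·(D·E))): 29×6 by 6×7 → 29×7, cost 29·6·7 = 1218; cumulative 2808. Total 2808.
Difference: |1998 − 2808| = 810.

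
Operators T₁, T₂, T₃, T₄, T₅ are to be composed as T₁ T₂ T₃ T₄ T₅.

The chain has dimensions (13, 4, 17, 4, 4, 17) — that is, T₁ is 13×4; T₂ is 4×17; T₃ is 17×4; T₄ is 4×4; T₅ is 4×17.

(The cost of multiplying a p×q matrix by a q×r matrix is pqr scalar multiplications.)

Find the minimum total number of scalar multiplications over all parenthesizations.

Adjacent pairs: T₁T₂ = 13·4·17 = 884; T₂T₃ = 4·17·4 = 272; T₃T₄ = 17·4·4 = 272; T₄T₅ = 4·4·17 = 272.
Length 3: T₁..T₃: k=1: 0+272+13·4·4=480; k=2: 884+0+13·17·4=1768 → min 480 | T₂..T₄: k=2: 0+272+4·17·4=544; k=3: 272+0+4·4·4=336 → min 336 | T₃..T₅: k=3: 0+272+17·4·17=1428; k=4: 272+0+17·4·17=1428 → min 1428.
Length 4: T₁..T₄: k=1: 0+336+13·4·4=544; k=2: 884+272+13·17·4=2040; k=3: 480+0+13·4·4=688 → min 544 | T₂..T₅: k=2: 0+1428+4·17·17=2584; k=3: 272+272+4·4·17=816; k=4: 336+0+4·4·17=608 → min 608.
Length 5: T₁..T₅: k=1: 0+608+13·4·17=1492; k=2: 884+1428+13·17·17=6069; k=3: 480+272+13·4·17=1636; k=4: 544+0+13·4·17=1428 → min 1428.
Optimal order: ((T₁ ((T₂ T₃) T₄)) T₅) with cost 1428.

1428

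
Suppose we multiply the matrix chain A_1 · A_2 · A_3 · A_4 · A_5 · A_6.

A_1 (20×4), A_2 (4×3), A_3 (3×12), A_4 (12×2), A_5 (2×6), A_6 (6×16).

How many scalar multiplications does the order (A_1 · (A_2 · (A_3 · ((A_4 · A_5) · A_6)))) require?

3344

(A_4 · A_5): 12×2 by 2×6 → 12×6, cost 12·2·6 = 144
((A_4 · A_5) · A_6): 12×6 by 6×16 → 12×16, cost 12·6·16 = 1152; cumulative 1296
(A_3 · ((A_4 · A_5) · A_6)): 3×12 by 12×16 → 3×16, cost 3·12·16 = 576; cumulative 1872
(A_2 · (A_3 · ((A_4 · A_5) · A_6))): 4×3 by 3×16 → 4×16, cost 4·3·16 = 192; cumulative 2064
(A_1 · (A_2 · (A_3 · ((A_4 · A_5) · A_6)))): 20×4 by 4×16 → 20×16, cost 20·4·16 = 1280; cumulative 3344
Total: 3344 scalar multiplications.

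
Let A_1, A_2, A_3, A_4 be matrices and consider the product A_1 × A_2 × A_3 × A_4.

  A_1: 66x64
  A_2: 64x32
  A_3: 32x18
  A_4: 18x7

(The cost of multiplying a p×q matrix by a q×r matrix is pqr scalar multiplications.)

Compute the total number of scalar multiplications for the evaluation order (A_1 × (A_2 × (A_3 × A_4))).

(A_3 × A_4): 32×18 by 18×7 → 32×7, cost 32·18·7 = 4032
(A_2 × (A_3 × A_4)): 64×32 by 32×7 → 64×7, cost 64·32·7 = 14336; cumulative 18368
(A_1 × (A_2 × (A_3 × A_4))): 66×64 by 64×7 → 66×7, cost 66·64·7 = 29568; cumulative 47936
Total: 47936 scalar multiplications.

47936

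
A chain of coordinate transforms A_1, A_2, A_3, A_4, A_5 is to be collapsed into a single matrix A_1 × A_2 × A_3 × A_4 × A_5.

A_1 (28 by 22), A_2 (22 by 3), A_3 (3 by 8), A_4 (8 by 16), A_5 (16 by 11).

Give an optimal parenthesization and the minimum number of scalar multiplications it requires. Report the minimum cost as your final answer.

Adjacent pairs: A_1A_2 = 28·22·3 = 1848; A_2A_3 = 22·3·8 = 528; A_3A_4 = 3·8·16 = 384; A_4A_5 = 8·16·11 = 1408.
Length 3: A_1..A_3: k=1: 0+528+28·22·8=5456; k=2: 1848+0+28·3·8=2520 → min 2520 | A_2..A_4: k=2: 0+384+22·3·16=1440; k=3: 528+0+22·8·16=3344 → min 1440 | A_3..A_5: k=3: 0+1408+3·8·11=1672; k=4: 384+0+3·16·11=912 → min 912.
Length 4: A_1..A_4: k=1: 0+1440+28·22·16=11296; k=2: 1848+384+28·3·16=3576; k=3: 2520+0+28·8·16=6104 → min 3576 | A_2..A_5: k=2: 0+912+22·3·11=1638; k=3: 528+1408+22·8·11=3872; k=4: 1440+0+22·16·11=5312 → min 1638.
Length 5: A_1..A_5: k=1: 0+1638+28·22·11=8414; k=2: 1848+912+28·3·11=3684; k=3: 2520+1408+28·8·11=6392; k=4: 3576+0+28·16·11=8504 → min 3684.
Optimal parenthesization: ((A_1 × A_2) × ((A_3 × A_4) × A_5)) with cost 3684.

3684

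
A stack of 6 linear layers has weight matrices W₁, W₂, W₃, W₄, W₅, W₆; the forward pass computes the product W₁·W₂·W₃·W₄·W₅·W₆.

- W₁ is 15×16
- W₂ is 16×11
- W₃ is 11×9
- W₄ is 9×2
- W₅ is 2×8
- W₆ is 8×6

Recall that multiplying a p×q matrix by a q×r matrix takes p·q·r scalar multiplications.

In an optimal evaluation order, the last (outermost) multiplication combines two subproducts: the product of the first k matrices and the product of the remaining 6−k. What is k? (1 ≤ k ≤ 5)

4

Adjacent pairs: W₁W₂ = 15·16·11 = 2640; W₂W₃ = 16·11·9 = 1584; W₃W₄ = 11·9·2 = 198; W₄W₅ = 9·2·8 = 144; W₅W₆ = 2·8·6 = 96.
Length 3: W₁..W₃: k=1: 0+1584+15·16·9=3744; k=2: 2640+0+15·11·9=4125 → min 3744 | W₂..W₄: k=2: 0+198+16·11·2=550; k=3: 1584+0+16·9·2=1872 → min 550 | W₃..W₅: k=3: 0+144+11·9·8=936; k=4: 198+0+11·2·8=374 → min 374 | W₄..W₆: k=4: 0+96+9·2·6=204; k=5: 144+0+9·8·6=576 → min 204.
Length 4: W₁..W₄: k=1: 0+550+15·16·2=1030; k=2: 2640+198+15·11·2=3168; k=3: 3744+0+15·9·2=4014 → min 1030 | W₂..W₅: k=2: 0+374+16·11·8=1782; k=3: 1584+144+16·9·8=2880; k=4: 550+0+16·2·8=806 → min 806 | W₃..W₆: k=3: 0+204+11·9·6=798; k=4: 198+96+11·2·6=426; k=5: 374+0+11·8·6=902 → min 426.
Length 5: W₁..W₅: k=1: 0+806+15·16·8=2726; k=2: 2640+374+15·11·8=4334; k=3: 3744+144+15·9·8=4968; k=4: 1030+0+15·2·8=1270 → min 1270 | W₂..W₆: k=2: 0+426+16·11·6=1482; k=3: 1584+204+16·9·6=2652; k=4: 550+96+16·2·6=838; k=5: 806+0+16·8·6=1574 → min 838.
Top-level splits: k=1: (W₁..W₁)·(W₂..W₆) → 0+838+15·16·6 = 2278; k=2: (W₁..W₂)·(W₃..W₆) → 2640+426+15·11·6 = 4056; k=3: (W₁..W₃)·(W₄..W₆) → 3744+204+15·9·6 = 4758; k=4: (W₁..W₄)·(W₅..W₆) → 1030+96+15·2·6 = 1306; k=5: (W₁..W₅)·(W₆..W₆) → 1270+0+15·8·6 = 1990.
Best split is after W₄, i.e. k = 4.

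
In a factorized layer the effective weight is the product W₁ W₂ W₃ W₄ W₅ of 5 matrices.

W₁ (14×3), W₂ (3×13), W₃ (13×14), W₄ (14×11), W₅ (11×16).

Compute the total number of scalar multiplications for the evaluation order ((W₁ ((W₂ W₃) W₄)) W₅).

(W₂ W₃): 3×13 by 13×14 → 3×14, cost 3·13·14 = 546
((W₂ W₃) W₄): 3×14 by 14×11 → 3×11, cost 3·14·11 = 462; cumulative 1008
(W₁ ((W₂ W₃) W₄)): 14×3 by 3×11 → 14×11, cost 14·3·11 = 462; cumulative 1470
((W₁ ((W₂ W₃) W₄)) W₅): 14×11 by 11×16 → 14×16, cost 14·11·16 = 2464; cumulative 3934
Total: 3934 scalar multiplications.

3934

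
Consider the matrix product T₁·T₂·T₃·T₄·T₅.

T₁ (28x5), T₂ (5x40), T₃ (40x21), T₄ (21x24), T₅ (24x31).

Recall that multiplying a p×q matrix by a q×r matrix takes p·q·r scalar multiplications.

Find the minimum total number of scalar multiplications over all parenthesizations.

14780

Adjacent pairs: T₁T₂ = 28·5·40 = 5600; T₂T₃ = 5·40·21 = 4200; T₃T₄ = 40·21·24 = 20160; T₄T₅ = 21·24·31 = 15624.
Length 3: T₁..T₃: k=1: 0+4200+28·5·21=7140; k=2: 5600+0+28·40·21=29120 → min 7140 | T₂..T₄: k=2: 0+20160+5·40·24=24960; k=3: 4200+0+5·21·24=6720 → min 6720 | T₃..T₅: k=3: 0+15624+40·21·31=41664; k=4: 20160+0+40·24·31=49920 → min 41664.
Length 4: T₁..T₄: k=1: 0+6720+28·5·24=10080; k=2: 5600+20160+28·40·24=52640; k=3: 7140+0+28·21·24=21252 → min 10080 | T₂..T₅: k=2: 0+41664+5·40·31=47864; k=3: 4200+15624+5·21·31=23079; k=4: 6720+0+5·24·31=10440 → min 10440.
Length 5: T₁..T₅: k=1: 0+10440+28·5·31=14780; k=2: 5600+41664+28·40·31=81984; k=3: 7140+15624+28·21·31=40992; k=4: 10080+0+28·24·31=30912 → min 14780.
Optimal order: (T₁·(((T₂·T₃)·T₄)·T₅)) with cost 14780.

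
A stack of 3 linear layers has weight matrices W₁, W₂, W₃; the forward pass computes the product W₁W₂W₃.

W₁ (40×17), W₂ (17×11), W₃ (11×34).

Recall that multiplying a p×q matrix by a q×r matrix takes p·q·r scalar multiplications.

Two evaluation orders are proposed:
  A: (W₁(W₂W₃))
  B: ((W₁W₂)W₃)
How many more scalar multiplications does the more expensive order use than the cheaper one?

7038

Order A = (W₁(W₂W₃)): (W₂W₃): 17×11 by 11×34 → 17×34, cost 17·11·34 = 6358; (W₁(W₂W₃)): 40×17 by 17×34 → 40×34, cost 40·17·34 = 23120; cumulative 29478. Total 29478.
Order B = ((W₁W₂)W₃): (W₁W₂): 40×17 by 17×11 → 40×11, cost 40·17·11 = 7480; ((W₁W₂)W₃): 40×11 by 11×34 → 40×34, cost 40·11·34 = 14960; cumulative 22440. Total 22440.
Difference: |29478 − 22440| = 7038.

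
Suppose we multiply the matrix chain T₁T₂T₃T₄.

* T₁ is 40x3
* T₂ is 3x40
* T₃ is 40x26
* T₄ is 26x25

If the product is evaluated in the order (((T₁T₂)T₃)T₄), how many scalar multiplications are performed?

(T₁T₂): 40×3 by 3×40 → 40×40, cost 40·3·40 = 4800
((T₁T₂)T₃): 40×40 by 40×26 → 40×26, cost 40·40·26 = 41600; cumulative 46400
(((T₁T₂)T₃)T₄): 40×26 by 26×25 → 40×25, cost 40·26·25 = 26000; cumulative 72400
Total: 72400 scalar multiplications.

72400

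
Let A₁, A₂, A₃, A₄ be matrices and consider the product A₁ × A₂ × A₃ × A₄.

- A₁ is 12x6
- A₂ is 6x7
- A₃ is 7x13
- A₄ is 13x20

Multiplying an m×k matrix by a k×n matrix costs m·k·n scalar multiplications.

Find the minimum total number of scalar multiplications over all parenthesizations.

Adjacent pairs: A₁A₂ = 12·6·7 = 504; A₂A₃ = 6·7·13 = 546; A₃A₄ = 7·13·20 = 1820.
Length 3: A₁..A₃: k=1: 0+546+12·6·13=1482; k=2: 504+0+12·7·13=1596 → min 1482 | A₂..A₄: k=2: 0+1820+6·7·20=2660; k=3: 546+0+6·13·20=2106 → min 2106.
Length 4: A₁..A₄: k=1: 0+2106+12·6·20=3546; k=2: 504+1820+12·7·20=4004; k=3: 1482+0+12·13·20=4602 → min 3546.
Optimal order: (A₁ × ((A₂ × A₃) × A₄)) with cost 3546.

3546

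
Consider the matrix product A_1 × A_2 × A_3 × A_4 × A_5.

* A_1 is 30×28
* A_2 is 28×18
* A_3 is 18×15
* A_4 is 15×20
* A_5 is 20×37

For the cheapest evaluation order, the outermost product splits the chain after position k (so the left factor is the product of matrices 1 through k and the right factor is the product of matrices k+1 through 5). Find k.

Adjacent pairs: A_1A_2 = 30·28·18 = 15120; A_2A_3 = 28·18·15 = 7560; A_3A_4 = 18·15·20 = 5400; A_4A_5 = 15·20·37 = 11100.
Length 3: A_1..A_3: k=1: 0+7560+30·28·15=20160; k=2: 15120+0+30·18·15=23220 → min 20160 | A_2..A_4: k=2: 0+5400+28·18·20=15480; k=3: 7560+0+28·15·20=15960 → min 15480 | A_3..A_5: k=3: 0+11100+18·15·37=21090; k=4: 5400+0+18·20·37=18720 → min 18720.
Length 4: A_1..A_4: k=1: 0+15480+30·28·20=32280; k=2: 15120+5400+30·18·20=31320; k=3: 20160+0+30·15·20=29160 → min 29160 | A_2..A_5: k=2: 0+18720+28·18·37=37368; k=3: 7560+11100+28·15·37=34200; k=4: 15480+0+28·20·37=36200 → min 34200.
Top-level splits: k=1: (A_1..A_1)·(A_2..A_5) → 0+34200+30·28·37 = 65280; k=2: (A_1..A_2)·(A_3..A_5) → 15120+18720+30·18·37 = 53820; k=3: (A_1..A_3)·(A_4..A_5) → 20160+11100+30·15·37 = 47910; k=4: (A_1..A_4)·(A_5..A_5) → 29160+0+30·20·37 = 51360.
Best split is after A_3, i.e. k = 3.

3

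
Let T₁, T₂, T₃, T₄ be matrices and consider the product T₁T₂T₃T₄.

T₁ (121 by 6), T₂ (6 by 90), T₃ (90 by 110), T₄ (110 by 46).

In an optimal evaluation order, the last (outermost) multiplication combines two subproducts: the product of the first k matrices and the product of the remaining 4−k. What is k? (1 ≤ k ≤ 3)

1

Adjacent pairs: T₁T₂ = 121·6·90 = 65340; T₂T₃ = 6·90·110 = 59400; T₃T₄ = 90·110·46 = 455400.
Length 3: T₁..T₃: k=1: 0+59400+121·6·110=139260; k=2: 65340+0+121·90·110=1263240 → min 139260 | T₂..T₄: k=2: 0+455400+6·90·46=480240; k=3: 59400+0+6·110·46=89760 → min 89760.
Top-level splits: k=1: (T₁..T₁)·(T₂..T₄) → 0+89760+121·6·46 = 123156; k=2: (T₁..T₂)·(T₃..T₄) → 65340+455400+121·90·46 = 1021680; k=3: (T₁..T₃)·(T₄..T₄) → 139260+0+121·110·46 = 751520.
Best split is after T₁, i.e. k = 1.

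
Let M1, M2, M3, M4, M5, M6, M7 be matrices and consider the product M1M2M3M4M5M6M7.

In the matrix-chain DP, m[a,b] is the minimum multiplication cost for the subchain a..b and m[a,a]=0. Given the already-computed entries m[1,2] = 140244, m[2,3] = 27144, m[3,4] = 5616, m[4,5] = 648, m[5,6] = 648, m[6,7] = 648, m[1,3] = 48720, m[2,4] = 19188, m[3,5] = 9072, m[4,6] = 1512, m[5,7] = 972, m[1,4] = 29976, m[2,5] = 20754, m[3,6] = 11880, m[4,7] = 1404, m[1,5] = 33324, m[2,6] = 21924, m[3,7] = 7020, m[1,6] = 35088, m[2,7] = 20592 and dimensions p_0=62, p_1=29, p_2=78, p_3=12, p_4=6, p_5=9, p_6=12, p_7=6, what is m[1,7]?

31380

m[1,7] = min over k∈[1,6] of m[1,k]+m[k+1,7]+p_{0}·p_k·p_{7}.
k=1: 0 + 20592 + 62·29·6 = 31380; k=2: 140244 + 7020 + 62·78·6 = 176280; k=3: 48720 + 1404 + 62·12·6 = 54588; k=4: 29976 + 972 + 62·6·6 = 33180; k=5: 33324 + 648 + 62·9·6 = 37320; k=6: 35088 + 0 + 62·12·6 = 39552.
Minimum: 31380 at k=1.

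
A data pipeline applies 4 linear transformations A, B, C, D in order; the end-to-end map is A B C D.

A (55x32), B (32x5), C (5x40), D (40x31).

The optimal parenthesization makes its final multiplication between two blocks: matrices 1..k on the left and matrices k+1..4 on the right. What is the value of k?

Adjacent pairs: AB = 55·32·5 = 8800; BC = 32·5·40 = 6400; CD = 5·40·31 = 6200.
Length 3: A..C: k=1: 0+6400+55·32·40=76800; k=2: 8800+0+55·5·40=19800 → min 19800 | B..D: k=2: 0+6200+32·5·31=11160; k=3: 6400+0+32·40·31=46080 → min 11160.
Top-level splits: k=1: (A..A)·(B..D) → 0+11160+55·32·31 = 65720; k=2: (A..B)·(C..D) → 8800+6200+55·5·31 = 23525; k=3: (A..C)·(D..D) → 19800+0+55·40·31 = 88000.
Best split is after B, i.e. k = 2.

2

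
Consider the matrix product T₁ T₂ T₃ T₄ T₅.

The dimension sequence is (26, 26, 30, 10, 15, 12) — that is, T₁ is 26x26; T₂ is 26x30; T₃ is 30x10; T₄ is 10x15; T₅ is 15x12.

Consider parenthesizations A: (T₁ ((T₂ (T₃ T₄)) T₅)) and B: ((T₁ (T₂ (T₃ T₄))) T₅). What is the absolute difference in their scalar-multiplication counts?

Order A = (T₁ ((T₂ (T₃ T₄)) T₅)): (T₃ T₄): 30×10 by 10×15 → 30×15, cost 30·10·15 = 4500; (T₂ (T₃ T₄)): 26×30 by 30×15 → 26×15, cost 26·30·15 = 11700; cumulative 16200; ((T₂ (T₃ T₄)) T₅): 26×15 by 15×12 → 26×12, cost 26·15·12 = 4680; cumulative 20880; (T₁ ((T₂ (T₃ T₄)) T₅)): 26×26 by 26×12 → 26×12, cost 26·26·12 = 8112; cumulative 28992. Total 28992.
Order B = ((T₁ (T₂ (T₃ T₄))) T₅): (T₃ T₄): 30×10 by 10×15 → 30×15, cost 30·10·15 = 4500; (T₂ (T₃ T₄)): 26×30 by 30×15 → 26×15, cost 26·30·15 = 11700; cumulative 16200; (T₁ (T₂ (T₃ T₄))): 26×26 by 26×15 → 26×15, cost 26·26·15 = 10140; cumulative 26340; ((T₁ (T₂ (T₃ T₄))) T₅): 26×15 by 15×12 → 26×12, cost 26·15·12 = 4680; cumulative 31020. Total 31020.
Difference: |28992 − 31020| = 2028.

2028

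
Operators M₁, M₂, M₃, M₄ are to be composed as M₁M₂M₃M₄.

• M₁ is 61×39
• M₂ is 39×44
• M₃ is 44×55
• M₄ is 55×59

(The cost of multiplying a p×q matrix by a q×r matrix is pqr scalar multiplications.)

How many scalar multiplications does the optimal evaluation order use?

Adjacent pairs: M₁M₂ = 61·39·44 = 104676; M₂M₃ = 39·44·55 = 94380; M₃M₄ = 44·55·59 = 142780.
Length 3: M₁..M₃: k=1: 0+94380+61·39·55=225225; k=2: 104676+0+61·44·55=252296 → min 225225 | M₂..M₄: k=2: 0+142780+39·44·59=244024; k=3: 94380+0+39·55·59=220935 → min 220935.
Length 4: M₁..M₄: k=1: 0+220935+61·39·59=361296; k=2: 104676+142780+61·44·59=405812; k=3: 225225+0+61·55·59=423170 → min 361296.
Optimal order: (M₁((M₂M₃)M₄)) with cost 361296.

361296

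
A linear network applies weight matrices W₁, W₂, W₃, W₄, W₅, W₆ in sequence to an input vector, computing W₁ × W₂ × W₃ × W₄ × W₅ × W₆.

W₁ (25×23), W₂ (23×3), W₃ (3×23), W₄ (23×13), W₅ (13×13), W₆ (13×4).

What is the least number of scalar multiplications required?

Adjacent pairs: W₁W₂ = 25·23·3 = 1725; W₂W₃ = 23·3·23 = 1587; W₃W₄ = 3·23·13 = 897; W₄W₅ = 23·13·13 = 3887; W₅W₆ = 13·13·4 = 676.
Length 3: W₁..W₃: k=1: 0+1587+25·23·23=14812; k=2: 1725+0+25·3·23=3450 → min 3450 | W₂..W₄: k=2: 0+897+23·3·13=1794; k=3: 1587+0+23·23·13=8464 → min 1794 | W₃..W₅: k=3: 0+3887+3·23·13=4784; k=4: 897+0+3·13·13=1404 → min 1404 | W₄..W₆: k=4: 0+676+23·13·4=1872; k=5: 3887+0+23·13·4=5083 → min 1872.
Length 4: W₁..W₄: k=1: 0+1794+25·23·13=9269; k=2: 1725+897+25·3·13=3597; k=3: 3450+0+25·23·13=10925 → min 3597 | W₂..W₅: k=2: 0+1404+23·3·13=2301; k=3: 1587+3887+23·23·13=12351; k=4: 1794+0+23·13·13=5681 → min 2301 | W₃..W₆: k=3: 0+1872+3·23·4=2148; k=4: 897+676+3·13·4=1729; k=5: 1404+0+3·13·4=1560 → min 1560.
Length 5: W₁..W₅: k=1: 0+2301+25·23·13=9776; k=2: 1725+1404+25·3·13=4104; k=3: 3450+3887+25·23·13=14812; k=4: 3597+0+25·13·13=7822 → min 4104 | W₂..W₆: k=2: 0+1560+23·3·4=1836; k=3: 1587+1872+23·23·4=5575; k=4: 1794+676+23·13·4=3666; k=5: 2301+0+23·13·4=3497 → min 1836.
Length 6: W₁..W₆: k=1: 0+1836+25·23·4=4136; k=2: 1725+1560+25·3·4=3585; k=3: 3450+1872+25·23·4=7622; k=4: 3597+676+25·13·4=5573; k=5: 4104+0+25·13·4=5404 → min 3585.
Optimal order: ((W₁ × W₂) × (((W₃ × W₄) × W₅) × W₆)) with cost 3585.

3585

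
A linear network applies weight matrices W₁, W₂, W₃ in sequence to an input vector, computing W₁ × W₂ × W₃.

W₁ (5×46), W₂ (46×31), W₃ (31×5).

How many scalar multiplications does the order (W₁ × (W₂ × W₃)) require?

8280

(W₂ × W₃): 46×31 by 31×5 → 46×5, cost 46·31·5 = 7130
(W₁ × (W₂ × W₃)): 5×46 by 46×5 → 5×5, cost 5·46·5 = 1150; cumulative 8280
Total: 8280 scalar multiplications.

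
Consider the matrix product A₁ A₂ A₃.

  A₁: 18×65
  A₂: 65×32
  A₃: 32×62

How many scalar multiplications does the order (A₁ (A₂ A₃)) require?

201500

(A₂ A₃): 65×32 by 32×62 → 65×62, cost 65·32·62 = 128960
(A₁ (A₂ A₃)): 18×65 by 65×62 → 18×62, cost 18·65·62 = 72540; cumulative 201500
Total: 201500 scalar multiplications.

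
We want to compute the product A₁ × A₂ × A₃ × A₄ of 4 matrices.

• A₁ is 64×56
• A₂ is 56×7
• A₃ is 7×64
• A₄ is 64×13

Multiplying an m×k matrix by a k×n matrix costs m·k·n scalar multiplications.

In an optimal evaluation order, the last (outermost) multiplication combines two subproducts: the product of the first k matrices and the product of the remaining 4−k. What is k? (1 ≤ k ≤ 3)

Adjacent pairs: A₁A₂ = 64·56·7 = 25088; A₂A₃ = 56·7·64 = 25088; A₃A₄ = 7·64·13 = 5824.
Length 3: A₁..A₃: k=1: 0+25088+64·56·64=254464; k=2: 25088+0+64·7·64=53760 → min 53760 | A₂..A₄: k=2: 0+5824+56·7·13=10920; k=3: 25088+0+56·64·13=71680 → min 10920.
Top-level splits: k=1: (A₁..A₁)·(A₂..A₄) → 0+10920+64·56·13 = 57512; k=2: (A₁..A₂)·(A₃..A₄) → 25088+5824+64·7·13 = 36736; k=3: (A₁..A₃)·(A₄..A₄) → 53760+0+64·64·13 = 107008.
Best split is after A₂, i.e. k = 2.

2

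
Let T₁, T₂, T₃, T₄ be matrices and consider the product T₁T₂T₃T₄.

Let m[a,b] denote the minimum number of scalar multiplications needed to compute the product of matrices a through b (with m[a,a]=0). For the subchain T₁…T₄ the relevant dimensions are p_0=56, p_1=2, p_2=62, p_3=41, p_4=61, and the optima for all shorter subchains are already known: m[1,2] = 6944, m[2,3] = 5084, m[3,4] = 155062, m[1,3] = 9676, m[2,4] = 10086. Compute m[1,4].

m[1,4] = min over k∈[1,3] of m[1,k]+m[k+1,4]+p_{0}·p_k·p_{4}.
k=1: 0 + 10086 + 56·2·61 = 16918; k=2: 6944 + 155062 + 56·62·61 = 373798; k=3: 9676 + 0 + 56·41·61 = 149732.
Minimum: 16918 at k=1.

16918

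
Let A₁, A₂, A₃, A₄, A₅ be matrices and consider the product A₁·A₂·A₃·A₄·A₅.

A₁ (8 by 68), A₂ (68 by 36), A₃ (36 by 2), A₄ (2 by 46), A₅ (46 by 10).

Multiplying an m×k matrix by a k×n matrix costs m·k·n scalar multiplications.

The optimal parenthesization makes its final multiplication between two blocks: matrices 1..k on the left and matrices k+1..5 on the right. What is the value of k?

Adjacent pairs: A₁A₂ = 8·68·36 = 19584; A₂A₃ = 68·36·2 = 4896; A₃A₄ = 36·2·46 = 3312; A₄A₅ = 2·46·10 = 920.
Length 3: A₁..A₃: k=1: 0+4896+8·68·2=5984; k=2: 19584+0+8·36·2=20160 → min 5984 | A₂..A₄: k=2: 0+3312+68·36·46=115920; k=3: 4896+0+68·2·46=11152 → min 11152 | A₃..A₅: k=3: 0+920+36·2·10=1640; k=4: 3312+0+36·46·10=19872 → min 1640.
Length 4: A₁..A₄: k=1: 0+11152+8·68·46=36176; k=2: 19584+3312+8·36·46=36144; k=3: 5984+0+8·2·46=6720 → min 6720 | A₂..A₅: k=2: 0+1640+68·36·10=26120; k=3: 4896+920+68·2·10=7176; k=4: 11152+0+68·46·10=42432 → min 7176.
Top-level splits: k=1: (A₁..A₁)·(A₂..A₅) → 0+7176+8·68·10 = 12616; k=2: (A₁..A₂)·(A₃..A₅) → 19584+1640+8·36·10 = 24104; k=3: (A₁..A₃)·(A₄..A₅) → 5984+920+8·2·10 = 7064; k=4: (A₁..A₄)·(A₅..A₅) → 6720+0+8·46·10 = 10400.
Best split is after A₃, i.e. k = 3.

3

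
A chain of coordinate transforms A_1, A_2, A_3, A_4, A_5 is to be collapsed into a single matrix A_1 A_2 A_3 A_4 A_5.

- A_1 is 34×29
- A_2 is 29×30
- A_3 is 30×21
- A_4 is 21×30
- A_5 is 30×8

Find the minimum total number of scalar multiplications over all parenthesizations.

Adjacent pairs: A_1A_2 = 34·29·30 = 29580; A_2A_3 = 29·30·21 = 18270; A_3A_4 = 30·21·30 = 18900; A_4A_5 = 21·30·8 = 5040.
Length 3: A_1..A_3: k=1: 0+18270+34·29·21=38976; k=2: 29580+0+34·30·21=51000 → min 38976 | A_2..A_4: k=2: 0+18900+29·30·30=45000; k=3: 18270+0+29·21·30=36540 → min 36540 | A_3..A_5: k=3: 0+5040+30·21·8=10080; k=4: 18900+0+30·30·8=26100 → min 10080.
Length 4: A_1..A_4: k=1: 0+36540+34·29·30=66120; k=2: 29580+18900+34·30·30=79080; k=3: 38976+0+34·21·30=60396 → min 60396 | A_2..A_5: k=2: 0+10080+29·30·8=17040; k=3: 18270+5040+29·21·8=28182; k=4: 36540+0+29·30·8=43500 → min 17040.
Length 5: A_1..A_5: k=1: 0+17040+34·29·8=24928; k=2: 29580+10080+34·30·8=47820; k=3: 38976+5040+34·21·8=49728; k=4: 60396+0+34·30·8=68556 → min 24928.
Optimal order: (A_1 (A_2 (A_3 (A_4 A_5)))) with cost 24928.

24928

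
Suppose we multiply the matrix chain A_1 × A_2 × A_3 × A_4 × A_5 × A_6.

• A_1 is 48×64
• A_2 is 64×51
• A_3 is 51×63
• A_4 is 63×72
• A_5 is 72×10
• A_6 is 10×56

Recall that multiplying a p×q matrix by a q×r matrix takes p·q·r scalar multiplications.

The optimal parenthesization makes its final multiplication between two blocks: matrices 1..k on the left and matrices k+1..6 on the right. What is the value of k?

Adjacent pairs: A_1A_2 = 48·64·51 = 156672; A_2A_3 = 64·51·63 = 205632; A_3A_4 = 51·63·72 = 231336; A_4A_5 = 63·72·10 = 45360; A_5A_6 = 72·10·56 = 40320.
Length 3: A_1..A_3: k=1: 0+205632+48·64·63=399168; k=2: 156672+0+48·51·63=310896 → min 310896 | A_2..A_4: k=2: 0+231336+64·51·72=466344; k=3: 205632+0+64·63·72=495936 → min 466344 | A_3..A_5: k=3: 0+45360+51·63·10=77490; k=4: 231336+0+51·72·10=268056 → min 77490 | A_4..A_6: k=4: 0+40320+63·72·56=294336; k=5: 45360+0+63·10·56=80640 → min 80640.
Length 4: A_1..A_4: k=1: 0+466344+48·64·72=687528; k=2: 156672+231336+48·51·72=564264; k=3: 310896+0+48·63·72=528624 → min 528624 | A_2..A_5: k=2: 0+77490+64·51·10=110130; k=3: 205632+45360+64·63·10=291312; k=4: 466344+0+64·72·10=512424 → min 110130 | A_3..A_6: k=3: 0+80640+51·63·56=260568; k=4: 231336+40320+51·72·56=477288; k=5: 77490+0+51·10·56=106050 → min 106050.
Length 5: A_1..A_5: k=1: 0+110130+48·64·10=140850; k=2: 156672+77490+48·51·10=258642; k=3: 310896+45360+48·63·10=386496; k=4: 528624+0+48·72·10=563184 → min 140850 | A_2..A_6: k=2: 0+106050+64·51·56=288834; k=3: 205632+80640+64·63·56=512064; k=4: 466344+40320+64·72·56=764712; k=5: 110130+0+64·10·56=145970 → min 145970.
Top-level splits: k=1: (A_1..A_1)·(A_2..A_6) → 0+145970+48·64·56 = 318002; k=2: (A_1..A_2)·(A_3..A_6) → 156672+106050+48·51·56 = 399810; k=3: (A_1..A_3)·(A_4..A_6) → 310896+80640+48·63·56 = 560880; k=4: (A_1..A_4)·(A_5..A_6) → 528624+40320+48·72·56 = 762480; k=5: (A_1..A_5)·(A_6..A_6) → 140850+0+48·10·56 = 167730.
Best split is after A_5, i.e. k = 5.

5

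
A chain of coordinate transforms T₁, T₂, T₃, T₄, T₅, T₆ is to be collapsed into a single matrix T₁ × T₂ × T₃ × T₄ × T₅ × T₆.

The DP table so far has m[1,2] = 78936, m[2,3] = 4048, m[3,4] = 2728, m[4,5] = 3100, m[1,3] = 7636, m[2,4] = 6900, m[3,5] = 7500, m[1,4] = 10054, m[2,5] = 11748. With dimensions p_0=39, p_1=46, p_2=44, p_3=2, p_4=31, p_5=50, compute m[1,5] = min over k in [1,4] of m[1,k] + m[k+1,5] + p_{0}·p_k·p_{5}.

m[1,5] = min over k∈[1,4] of m[1,k]+m[k+1,5]+p_{0}·p_k·p_{5}.
k=1: 0 + 11748 + 39·46·50 = 101448; k=2: 78936 + 7500 + 39·44·50 = 172236; k=3: 7636 + 3100 + 39·2·50 = 14636; k=4: 10054 + 0 + 39·31·50 = 70504.
Minimum: 14636 at k=3.

14636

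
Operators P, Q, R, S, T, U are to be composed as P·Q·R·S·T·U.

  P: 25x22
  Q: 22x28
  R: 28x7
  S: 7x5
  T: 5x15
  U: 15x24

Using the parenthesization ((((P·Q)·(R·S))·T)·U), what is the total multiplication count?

30755

(P·Q): 25×22 by 22×28 → 25×28, cost 25·22·28 = 15400
(R·S): 28×7 by 7×5 → 28×5, cost 28·7·5 = 980
((P·Q)·(R·S)): 25×28 by 28×5 → 25×5, cost 25·28·5 = 3500; cumulative 19880
(((P·Q)·(R·S))·T): 25×5 by 5×15 → 25×15, cost 25·5·15 = 1875; cumulative 21755
((((P·Q)·(R·S))·T)·U): 25×15 by 15×24 → 25×24, cost 25·15·24 = 9000; cumulative 30755
Total: 30755 scalar multiplications.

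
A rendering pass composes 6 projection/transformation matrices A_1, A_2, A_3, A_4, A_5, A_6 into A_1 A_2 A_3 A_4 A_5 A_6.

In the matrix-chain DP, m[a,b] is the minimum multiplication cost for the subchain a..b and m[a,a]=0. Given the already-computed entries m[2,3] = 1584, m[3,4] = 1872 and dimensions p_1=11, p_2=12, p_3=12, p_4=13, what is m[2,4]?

m[2,4] = min over k∈[2,3] of m[2,k]+m[k+1,4]+p_{1}·p_k·p_{4}.
k=2: 0 + 1872 + 11·12·13 = 3588; k=3: 1584 + 0 + 11·12·13 = 3300.
Minimum: 3300 at k=3.

3300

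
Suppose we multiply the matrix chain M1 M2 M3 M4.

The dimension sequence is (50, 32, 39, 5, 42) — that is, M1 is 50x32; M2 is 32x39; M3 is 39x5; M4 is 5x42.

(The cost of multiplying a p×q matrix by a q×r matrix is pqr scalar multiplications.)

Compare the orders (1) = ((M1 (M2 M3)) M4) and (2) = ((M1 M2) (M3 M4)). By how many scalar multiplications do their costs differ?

Order (1) = ((M1 (M2 M3)) M4): (M2 M3): 32×39 by 39×5 → 32×5, cost 32·39·5 = 6240; (M1 (M2 M3)): 50×32 by 32×5 → 50×5, cost 50·32·5 = 8000; cumulative 14240; ((M1 (M2 M3)) M4): 50×5 by 5×42 → 50×42, cost 50·5·42 = 10500; cumulative 24740. Total 24740.
Order (2) = ((M1 M2) (M3 M4)): (M1 M2): 50×32 by 32×39 → 50×39, cost 50·32·39 = 62400; (M3 M4): 39×5 by 5×42 → 39×42, cost 39·5·42 = 8190; ((M1 M2) (M3 M4)): 50×39 by 39×42 → 50×42, cost 50·39·42 = 81900; cumulative 152490. Total 152490.
Difference: |24740 − 152490| = 127750.

127750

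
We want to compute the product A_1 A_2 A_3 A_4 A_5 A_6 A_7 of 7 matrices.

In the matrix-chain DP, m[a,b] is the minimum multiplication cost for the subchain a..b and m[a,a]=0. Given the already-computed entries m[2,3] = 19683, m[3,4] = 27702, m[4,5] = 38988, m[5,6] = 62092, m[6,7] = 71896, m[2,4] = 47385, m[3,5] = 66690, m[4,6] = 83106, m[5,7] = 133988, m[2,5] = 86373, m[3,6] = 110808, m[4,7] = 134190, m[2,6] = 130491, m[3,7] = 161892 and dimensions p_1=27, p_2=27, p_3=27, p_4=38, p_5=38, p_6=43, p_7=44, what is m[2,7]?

m[2,7] = min over k∈[2,6] of m[2,k]+m[k+1,7]+p_{1}·p_k·p_{7}.
k=2: 0 + 161892 + 27·27·44 = 193968; k=3: 19683 + 134190 + 27·27·44 = 185949; k=4: 47385 + 133988 + 27·38·44 = 226517; k=5: 86373 + 71896 + 27·38·44 = 203413; k=6: 130491 + 0 + 27·43·44 = 181575.
Minimum: 181575 at k=6.

181575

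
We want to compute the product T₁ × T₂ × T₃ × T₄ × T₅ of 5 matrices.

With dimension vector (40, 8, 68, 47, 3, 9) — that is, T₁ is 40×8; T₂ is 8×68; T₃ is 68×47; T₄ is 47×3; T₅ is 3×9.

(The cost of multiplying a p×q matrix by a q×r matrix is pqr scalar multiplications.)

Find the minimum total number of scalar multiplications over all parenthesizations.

Adjacent pairs: T₁T₂ = 40·8·68 = 21760; T₂T₃ = 8·68·47 = 25568; T₃T₄ = 68·47·3 = 9588; T₄T₅ = 47·3·9 = 1269.
Length 3: T₁..T₃: k=1: 0+25568+40·8·47=40608; k=2: 21760+0+40·68·47=149600 → min 40608 | T₂..T₄: k=2: 0+9588+8·68·3=11220; k=3: 25568+0+8·47·3=26696 → min 11220 | T₃..T₅: k=3: 0+1269+68·47·9=30033; k=4: 9588+0+68·3·9=11424 → min 11424.
Length 4: T₁..T₄: k=1: 0+11220+40·8·3=12180; k=2: 21760+9588+40·68·3=39508; k=3: 40608+0+40·47·3=46248 → min 12180 | T₂..T₅: k=2: 0+11424+8·68·9=16320; k=3: 25568+1269+8·47·9=30221; k=4: 11220+0+8·3·9=11436 → min 11436.
Length 5: T₁..T₅: k=1: 0+11436+40·8·9=14316; k=2: 21760+11424+40·68·9=57664; k=3: 40608+1269+40·47·9=58797; k=4: 12180+0+40·3·9=13260 → min 13260.
Optimal order: ((T₁ × (T₂ × (T₃ × T₄))) × T₅) with cost 13260.

13260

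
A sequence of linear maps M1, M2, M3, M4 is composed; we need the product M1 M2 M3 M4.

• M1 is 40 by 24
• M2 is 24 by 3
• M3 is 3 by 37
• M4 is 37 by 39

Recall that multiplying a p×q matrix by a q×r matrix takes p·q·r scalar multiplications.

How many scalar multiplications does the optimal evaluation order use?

Adjacent pairs: M1M2 = 40·24·3 = 2880; M2M3 = 24·3·37 = 2664; M3M4 = 3·37·39 = 4329.
Length 3: M1..M3: k=1: 0+2664+40·24·37=38184; k=2: 2880+0+40·3·37=7320 → min 7320 | M2..M4: k=2: 0+4329+24·3·39=7137; k=3: 2664+0+24·37·39=37296 → min 7137.
Length 4: M1..M4: k=1: 0+7137+40·24·39=44577; k=2: 2880+4329+40·3·39=11889; k=3: 7320+0+40·37·39=65040 → min 11889.
Optimal order: ((M1 M2) (M3 M4)) with cost 11889.

11889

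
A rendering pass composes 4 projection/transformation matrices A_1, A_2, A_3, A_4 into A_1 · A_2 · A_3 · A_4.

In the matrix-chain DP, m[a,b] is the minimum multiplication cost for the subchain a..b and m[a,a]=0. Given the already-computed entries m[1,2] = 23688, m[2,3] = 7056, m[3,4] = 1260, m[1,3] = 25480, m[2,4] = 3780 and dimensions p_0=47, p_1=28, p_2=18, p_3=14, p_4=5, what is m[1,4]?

10360

m[1,4] = min over k∈[1,3] of m[1,k]+m[k+1,4]+p_{0}·p_k·p_{4}.
k=1: 0 + 3780 + 47·28·5 = 10360; k=2: 23688 + 1260 + 47·18·5 = 29178; k=3: 25480 + 0 + 47·14·5 = 28770.
Minimum: 10360 at k=1.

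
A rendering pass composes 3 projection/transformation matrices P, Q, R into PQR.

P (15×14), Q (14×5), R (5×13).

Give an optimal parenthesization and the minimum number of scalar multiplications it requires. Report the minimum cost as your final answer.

(P(QR)): cost 3640.
((PQ)R): cost 2025.
Optimal: ((PQ)R) with cost 2025.

2025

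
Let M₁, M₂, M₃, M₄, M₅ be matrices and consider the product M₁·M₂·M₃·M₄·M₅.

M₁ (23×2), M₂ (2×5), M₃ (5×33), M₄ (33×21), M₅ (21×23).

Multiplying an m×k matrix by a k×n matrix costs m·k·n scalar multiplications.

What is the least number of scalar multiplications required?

3740

Adjacent pairs: M₁M₂ = 23·2·5 = 230; M₂M₃ = 2·5·33 = 330; M₃M₄ = 5·33·21 = 3465; M₄M₅ = 33·21·23 = 15939.
Length 3: M₁..M₃: k=1: 0+330+23·2·33=1848; k=2: 230+0+23·5·33=4025 → min 1848 | M₂..M₄: k=2: 0+3465+2·5·21=3675; k=3: 330+0+2·33·21=1716 → min 1716 | M₃..M₅: k=3: 0+15939+5·33·23=19734; k=4: 3465+0+5·21·23=5880 → min 5880.
Length 4: M₁..M₄: k=1: 0+1716+23·2·21=2682; k=2: 230+3465+23·5·21=6110; k=3: 1848+0+23·33·21=17787 → min 2682 | M₂..M₅: k=2: 0+5880+2·5·23=6110; k=3: 330+15939+2·33·23=17787; k=4: 1716+0+2·21·23=2682 → min 2682.
Length 5: M₁..M₅: k=1: 0+2682+23·2·23=3740; k=2: 230+5880+23·5·23=8755; k=3: 1848+15939+23·33·23=35244; k=4: 2682+0+23·21·23=13791 → min 3740.
Optimal order: (M₁·(((M₂·M₃)·M₄)·M₅)) with cost 3740.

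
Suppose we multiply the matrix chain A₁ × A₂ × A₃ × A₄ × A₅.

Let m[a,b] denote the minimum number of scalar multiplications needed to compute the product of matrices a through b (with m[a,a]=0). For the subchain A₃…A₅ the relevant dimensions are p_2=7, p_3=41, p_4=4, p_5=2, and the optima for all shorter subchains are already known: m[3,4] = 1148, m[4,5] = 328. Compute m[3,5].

902

m[3,5] = min over k∈[3,4] of m[3,k]+m[k+1,5]+p_{2}·p_k·p_{5}.
k=3: 0 + 328 + 7·41·2 = 902; k=4: 1148 + 0 + 7·4·2 = 1204.
Minimum: 902 at k=3.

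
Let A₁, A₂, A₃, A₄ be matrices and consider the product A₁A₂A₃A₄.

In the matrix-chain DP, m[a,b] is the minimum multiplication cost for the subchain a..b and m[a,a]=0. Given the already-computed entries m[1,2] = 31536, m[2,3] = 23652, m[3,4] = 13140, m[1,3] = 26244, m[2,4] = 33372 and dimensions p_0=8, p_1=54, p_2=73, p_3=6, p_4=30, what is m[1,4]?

m[1,4] = min over k∈[1,3] of m[1,k]+m[k+1,4]+p_{0}·p_k·p_{4}.
k=1: 0 + 33372 + 8·54·30 = 46332; k=2: 31536 + 13140 + 8·73·30 = 62196; k=3: 26244 + 0 + 8·6·30 = 27684.
Minimum: 27684 at k=3.

27684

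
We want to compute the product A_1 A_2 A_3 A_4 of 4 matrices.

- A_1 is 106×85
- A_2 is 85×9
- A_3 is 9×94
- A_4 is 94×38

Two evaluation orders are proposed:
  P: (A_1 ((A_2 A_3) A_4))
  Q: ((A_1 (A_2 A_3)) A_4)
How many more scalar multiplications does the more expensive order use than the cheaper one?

579572

Order P = (A_1 ((A_2 A_3) A_4)): (A_2 A_3): 85×9 by 9×94 → 85×94, cost 85·9·94 = 71910; ((A_2 A_3) A_4): 85×94 by 94×38 → 85×38, cost 85·94·38 = 303620; cumulative 375530; (A_1 ((A_2 A_3) A_4)): 106×85 by 85×38 → 106×38, cost 106·85·38 = 342380; cumulative 717910. Total 717910.
Order Q = ((A_1 (A_2 A_3)) A_4): (A_2 A_3): 85×9 by 9×94 → 85×94, cost 85·9·94 = 71910; (A_1 (A_2 A_3)): 106×85 by 85×94 → 106×94, cost 106·85·94 = 846940; cumulative 918850; ((A_1 (A_2 A_3)) A_4): 106×94 by 94×38 → 106×38, cost 106·94·38 = 378632; cumulative 1297482. Total 1297482.
Difference: |717910 − 1297482| = 579572.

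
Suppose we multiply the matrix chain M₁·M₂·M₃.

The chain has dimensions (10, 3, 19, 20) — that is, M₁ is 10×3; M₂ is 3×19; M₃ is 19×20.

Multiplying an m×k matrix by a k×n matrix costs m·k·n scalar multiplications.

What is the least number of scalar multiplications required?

Order (M₁·(M₂·M₃)): (M₂·M₃): 3×19 by 19×20 → 3×20, cost 3·19·20 = 1140; (M₁·(M₂·M₃)): 10×3 by 3×20 → 10×20, cost 10·3·20 = 600; cumulative 1740. Total 1740.
Order ((M₁·M₂)·M₃): (M₁·M₂): 10×3 by 3×19 → 10×19, cost 10·3·19 = 570; ((M₁·M₂)·M₃): 10×19 by 19×20 → 10×20, cost 10·19·20 = 3800; cumulative 4370. Total 4370.
Minimum: 1740.

1740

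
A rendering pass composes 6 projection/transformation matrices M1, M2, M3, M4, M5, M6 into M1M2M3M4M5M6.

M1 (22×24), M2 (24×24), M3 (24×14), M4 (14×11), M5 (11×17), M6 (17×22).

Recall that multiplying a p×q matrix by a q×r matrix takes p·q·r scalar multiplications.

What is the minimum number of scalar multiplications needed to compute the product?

25278

Adjacent pairs: M1M2 = 22·24·24 = 12672; M2M3 = 24·24·14 = 8064; M3M4 = 24·14·11 = 3696; M4M5 = 14·11·17 = 2618; M5M6 = 11·17·22 = 4114.
Length 3: M1..M3: k=1: 0+8064+22·24·14=15456; k=2: 12672+0+22·24·14=20064 → min 15456 | M2..M4: k=2: 0+3696+24·24·11=10032; k=3: 8064+0+24·14·11=11760 → min 10032 | M3..M5: k=3: 0+2618+24·14·17=8330; k=4: 3696+0+24·11·17=8184 → min 8184 | M4..M6: k=4: 0+4114+14·11·22=7502; k=5: 2618+0+14·17·22=7854 → min 7502.
Length 4: M1..M4: k=1: 0+10032+22·24·11=15840; k=2: 12672+3696+22·24·11=22176; k=3: 15456+0+22·14·11=18844 → min 15840 | M2..M5: k=2: 0+8184+24·24·17=17976; k=3: 8064+2618+24·14·17=16394; k=4: 10032+0+24·11·17=14520 → min 14520 | M3..M6: k=3: 0+7502+24·14·22=14894; k=4: 3696+4114+24·11·22=13618; k=5: 8184+0+24·17·22=17160 → min 13618.
Length 5: M1..M5: k=1: 0+14520+22·24·17=23496; k=2: 12672+8184+22·24·17=29832; k=3: 15456+2618+22·14·17=23310; k=4: 15840+0+22·11·17=19954 → min 19954 | M2..M6: k=2: 0+13618+24·24·22=26290; k=3: 8064+7502+24·14·22=22958; k=4: 10032+4114+24·11·22=19954; k=5: 14520+0+24·17·22=23496 → min 19954.
Length 6: M1..M6: k=1: 0+19954+22·24·22=31570; k=2: 12672+13618+22·24·22=37906; k=3: 15456+7502+22·14·22=29734; k=4: 15840+4114+22·11·22=25278; k=5: 19954+0+22·17·22=28182 → min 25278.
Optimal order: ((M1(M2(M3M4)))(M5M6)) with cost 25278.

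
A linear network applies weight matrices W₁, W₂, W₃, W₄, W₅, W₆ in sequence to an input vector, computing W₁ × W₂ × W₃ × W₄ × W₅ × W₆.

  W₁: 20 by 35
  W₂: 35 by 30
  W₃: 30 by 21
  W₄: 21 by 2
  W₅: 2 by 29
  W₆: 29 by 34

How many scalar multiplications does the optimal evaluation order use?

8092

Adjacent pairs: W₁W₂ = 20·35·30 = 21000; W₂W₃ = 35·30·21 = 22050; W₃W₄ = 30·21·2 = 1260; W₄W₅ = 21·2·29 = 1218; W₅W₆ = 2·29·34 = 1972.
Length 3: W₁..W₃: k=1: 0+22050+20·35·21=36750; k=2: 21000+0+20·30·21=33600 → min 33600 | W₂..W₄: k=2: 0+1260+35·30·2=3360; k=3: 22050+0+35·21·2=23520 → min 3360 | W₃..W₅: k=3: 0+1218+30·21·29=19488; k=4: 1260+0+30·2·29=3000 → min 3000 | W₄..W₆: k=4: 0+1972+21·2·34=3400; k=5: 1218+0+21·29·34=21924 → min 3400.
Length 4: W₁..W₄: k=1: 0+3360+20·35·2=4760; k=2: 21000+1260+20·30·2=23460; k=3: 33600+0+20·21·2=34440 → min 4760 | W₂..W₅: k=2: 0+3000+35·30·29=33450; k=3: 22050+1218+35·21·29=44583; k=4: 3360+0+35·2·29=5390 → min 5390 | W₃..W₆: k=3: 0+3400+30·21·34=24820; k=4: 1260+1972+30·2·34=5272; k=5: 3000+0+30·29·34=32580 → min 5272.
Length 5: W₁..W₅: k=1: 0+5390+20·35·29=25690; k=2: 21000+3000+20·30·29=41400; k=3: 33600+1218+20·21·29=46998; k=4: 4760+0+20·2·29=5920 → min 5920 | W₂..W₆: k=2: 0+5272+35·30·34=40972; k=3: 22050+3400+35·21·34=50440; k=4: 3360+1972+35·2·34=7712; k=5: 5390+0+35·29·34=39900 → min 7712.
Length 6: W₁..W₆: k=1: 0+7712+20·35·34=31512; k=2: 21000+5272+20·30·34=46672; k=3: 33600+3400+20·21·34=51280; k=4: 4760+1972+20·2·34=8092; k=5: 5920+0+20·29·34=25640 → min 8092.
Optimal order: ((W₁ × (W₂ × (W₃ × W₄))) × (W₅ × W₆)) with cost 8092.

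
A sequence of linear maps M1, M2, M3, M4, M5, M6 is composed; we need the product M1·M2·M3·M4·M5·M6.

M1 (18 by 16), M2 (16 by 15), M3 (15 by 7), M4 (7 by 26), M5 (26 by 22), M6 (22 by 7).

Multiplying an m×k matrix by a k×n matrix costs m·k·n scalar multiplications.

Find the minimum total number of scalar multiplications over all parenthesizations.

9513

Adjacent pairs: M1M2 = 18·16·15 = 4320; M2M3 = 16·15·7 = 1680; M3M4 = 15·7·26 = 2730; M4M5 = 7·26·22 = 4004; M5M6 = 26·22·7 = 4004.
Length 3: M1..M3: k=1: 0+1680+18·16·7=3696; k=2: 4320+0+18·15·7=6210 → min 3696 | M2..M4: k=2: 0+2730+16·15·26=8970; k=3: 1680+0+16·7·26=4592 → min 4592 | M3..M5: k=3: 0+4004+15·7·22=6314; k=4: 2730+0+15·26·22=11310 → min 6314 | M4..M6: k=4: 0+4004+7·26·7=5278; k=5: 4004+0+7·22·7=5082 → min 5082.
Length 4: M1..M4: k=1: 0+4592+18·16·26=12080; k=2: 4320+2730+18·15·26=14070; k=3: 3696+0+18·7·26=6972 → min 6972 | M2..M5: k=2: 0+6314+16·15·22=11594; k=3: 1680+4004+16·7·22=8148; k=4: 4592+0+16·26·22=13744 → min 8148 | M3..M6: k=3: 0+5082+15·7·7=5817; k=4: 2730+4004+15·26·7=9464; k=5: 6314+0+15·22·7=8624 → min 5817.
Length 5: M1..M5: k=1: 0+8148+18·16·22=14484; k=2: 4320+6314+18·15·22=16574; k=3: 3696+4004+18·7·22=10472; k=4: 6972+0+18·26·22=17268 → min 10472 | M2..M6: k=2: 0+5817+16·15·7=7497; k=3: 1680+5082+16·7·7=7546; k=4: 4592+4004+16·26·7=11508; k=5: 8148+0+16·22·7=10612 → min 7497.
Length 6: M1..M6: k=1: 0+7497+18·16·7=9513; k=2: 4320+5817+18·15·7=12027; k=3: 3696+5082+18·7·7=9660; k=4: 6972+4004+18·26·7=14252; k=5: 10472+0+18·22·7=13244 → min 9513.
Optimal order: (M1·(M2·(M3·((M4·M5)·M6)))) with cost 9513.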